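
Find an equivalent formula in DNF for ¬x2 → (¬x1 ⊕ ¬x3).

¬x2 → (¬x1 ⊕ ¬x3)
≡ ¬¬x2 ∨ (¬x1 ⊕ ¬x3)   [eliminate →]
≡ ¬¬x2 ∨ (¬x1 ∧ ¬¬x3) ∨ (¬¬x1 ∧ ¬x3)   [expand ⊕]
≡ x2 ∨ (¬x1 ∧ ¬¬x3) ∨ (¬¬x1 ∧ ¬x3)   [double negation]
≡ x2 ∨ (¬x1 ∧ x3) ∨ (¬¬x1 ∧ ¬x3)   [double negation]
≡ x2 ∨ (¬x1 ∧ x3) ∨ (x1 ∧ ¬x3)   [double negation]

x2 ∨ (¬x1 ∧ x3) ∨ (x1 ∧ ¬x3)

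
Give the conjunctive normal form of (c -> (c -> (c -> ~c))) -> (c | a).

c | a

(c -> (c -> (c -> ~c))) -> (c | a)
⇔ ~(c -> (c -> (c -> ~c))) | c | a   — eliminate ->
⇔ ~(~c | (c -> (c -> ~c))) | c | a   — eliminate ->
⇔ ~(~c | ~c | (c -> ~c)) | c | a   — eliminate ->
⇔ ~(~c | ~c | ~c | ~c) | c | a   — eliminate ->
⇔ (~~c & ~~c & ~~c & ~~c) | c | a   — De Morgan
⇔ (c & ~~c & ~~c & ~~c) | c | a   — double negation
⇔ (c & c & ~~c & ~~c) | c | a   — double negation
⇔ (c & c & c & ~~c) | c | a   — double negation
⇔ (c & c & c & c) | c | a   — double negation
⇔ (c | c | a) & (c | c | a) & (c | c | a) & (c | c | a)   — distribute | over &
⇔ c | a   — simplify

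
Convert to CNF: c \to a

\lnot c \lor a

c \to a
≡ \lnot c \lor a   (eliminate \to)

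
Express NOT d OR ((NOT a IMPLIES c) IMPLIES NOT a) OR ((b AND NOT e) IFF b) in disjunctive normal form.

NOT d OR ((NOT a IMPLIES c) IMPLIES NOT a) OR ((b AND NOT e) IFF b)
⇔ NOT d OR NOT (NOT a IMPLIES c) OR NOT a OR ((b AND NOT e) IFF b)   [eliminate IMPLIES]
⇔ NOT d OR NOT (NOT NOT a OR c) OR NOT a OR ((b AND NOT e) IFF b)   [eliminate IMPLIES]
⇔ NOT d OR NOT (NOT NOT a OR c) OR NOT a OR (((b AND NOT e) IMPLIES b) AND (b IMPLIES (b AND NOT e)))   [eliminate IFF]
⇔ NOT d OR NOT (NOT NOT a OR c) OR NOT a OR ((NOT (b AND NOT e) OR b) AND (b IMPLIES (b AND NOT e)))   [eliminate IMPLIES]
⇔ NOT d OR NOT (NOT NOT a OR c) OR NOT a OR ((NOT (b AND NOT e) OR b) AND (NOT b OR (b AND NOT e)))   [eliminate IMPLIES]
⇔ NOT d OR (NOT NOT NOT a AND NOT c) OR NOT a OR ((NOT (b AND NOT e) OR b) AND (NOT b OR (b AND NOT e)))   [De Morgan]
⇔ NOT d OR (NOT a AND NOT c) OR NOT a OR ((NOT (b AND NOT e) OR b) AND (NOT b OR (b AND NOT e)))   [double negation]
⇔ NOT d OR (NOT a AND NOT c) OR NOT a OR ((NOT b OR NOT NOT e OR b) AND (NOT b OR (b AND NOT e)))   [De Morgan]
⇔ NOT d OR (NOT a AND NOT c) OR NOT a OR ((NOT b OR e OR b) AND (NOT b OR (b AND NOT e)))   [double negation]
⇔ NOT d OR (NOT a AND NOT c) OR NOT a OR (NOT b AND NOT b) OR (NOT b AND b AND NOT e) OR (e AND NOT b) OR (e AND b AND NOT e) OR (b AND NOT b) OR (b AND b AND NOT e)   [distribute AND over OR]
⇔ NOT d OR NOT a OR NOT b OR (b AND NOT e)   [simplify]

NOT d OR NOT a OR NOT b OR (b AND NOT e)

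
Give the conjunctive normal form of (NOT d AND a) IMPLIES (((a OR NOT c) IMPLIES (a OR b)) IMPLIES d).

(NOT d AND a) IMPLIES (((a OR NOT c) IMPLIES (a OR b)) IMPLIES d)
= NOT (NOT d AND a) OR (((a OR NOT c) IMPLIES (a OR b)) IMPLIES d)   — eliminate IMPLIES
= NOT (NOT d AND a) OR NOT ((a OR NOT c) IMPLIES (a OR b)) OR d   — eliminate IMPLIES
= NOT (NOT d AND a) OR NOT (NOT (a OR NOT c) OR a OR b) OR d   — eliminate IMPLIES
= NOT NOT d OR NOT a OR NOT (NOT (a OR NOT c) OR a OR b) OR d   — De Morgan
= d OR NOT a OR NOT (NOT (a OR NOT c) OR a OR b) OR d   — double negation
= d OR NOT a OR (NOT NOT (a OR NOT c) AND NOT a AND NOT b) OR d   — De Morgan
= d OR NOT a OR ((a OR NOT c) AND NOT a AND NOT b) OR d   — double negation
= (d OR NOT a OR a OR NOT c OR d) AND (d OR NOT a OR NOT a OR d) AND (d OR NOT a OR NOT b OR d)   — distribute OR over AND
= d OR NOT a   — simplify

d OR NOT a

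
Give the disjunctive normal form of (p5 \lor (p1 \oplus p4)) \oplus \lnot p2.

(p5 \lor (p1 \oplus p4)) \oplus \lnot p2
≡ ((p5 \lor (p1 \oplus p4)) \land \lnot \lnot p2) \lor (\lnot (p5 \lor (p1 \oplus p4)) \land \lnot p2)   (expand \oplus)
≡ ((p5 \lor (p1 \land \lnot p4) \lor (\lnot p1 \land p4)) \land \lnot \lnot p2) \lor (\lnot (p5 \lor (p1 \oplus p4)) \land \lnot p2)   (expand \oplus)
≡ ((p5 \lor (p1 \land \lnot p4) \lor (\lnot p1 \land p4)) \land \lnot \lnot p2) \lor (\lnot (p5 \lor (p1 \land \lnot p4) \lor (\lnot p1 \land p4)) \land \lnot p2)   (expand \oplus)
≡ ((p5 \lor (p1 \land \lnot p4) \lor (\lnot p1 \land p4)) \land p2) \lor (\lnot (p5 \lor (p1 \land \lnot p4) \lor (\lnot p1 \land p4)) \land \lnot p2)   (double negation)
≡ ((p5 \lor (p1 \land \lnot p4) \lor (\lnot p1 \land p4)) \land p2) \lor (\lnot p5 \land \lnot (p1 \land \lnot p4) \land \lnot (\lnot p1 \land p4) \land \lnot p2)   (De Morgan)
≡ ((p5 \lor (p1 \land \lnot p4) \lor (\lnot p1 \land p4)) \land p2) \lor (\lnot p5 \land (\lnot p1 \lor \lnot \lnot p4) \land \lnot (\lnot p1 \land p4) \land \lnot p2)   (De Morgan)
≡ ((p5 \lor (p1 \land \lnot p4) \lor (\lnot p1 \land p4)) \land p2) \lor (\lnot p5 \land (\lnot p1 \lor p4) \land \lnot (\lnot p1 \land p4) \land \lnot p2)   (double negation)
≡ ((p5 \lor (p1 \land \lnot p4) \lor (\lnot p1 \land p4)) \land p2) \lor (\lnot p5 \land (\lnot p1 \lor p4) \land (\lnot \lnot p1 \lor \lnot p4) \land \lnot p2)   (De Morgan)
≡ ((p5 \lor (p1 \land \lnot p4) \lor (\lnot p1 \land p4)) \land p2) \lor (\lnot p5 \land (\lnot p1 \lor p4) \land (p1 \lor \lnot p4) \land \lnot p2)   (double negation)
≡ (p5 \land p2) \lor (p1 \land \lnot p4 \land p2) \lor (\lnot p1 \land p4 \land p2) \lor (\lnot p5 \land \lnot p1 \land p1 \land \lnot p2) \lor (\lnot p5 \land \lnot p1 \land \lnot p4 \land \lnot p2) \lor (\lnot p5 \land p4 \land p1 \land \lnot p2) \lor (\lnot p5 \land p4 \land \lnot p4 \land \lnot p2)   (distribute \land over \lor)
≡ (p5 \land p2) \lor (p1 \land \lnot p4 \land p2) \lor (\lnot p1 \land p4 \land p2) \lor (\lnot p5 \land \lnot p1 \land \lnot p4 \land \lnot p2) \lor (\lnot p5 \land p4 \land p1 \land \lnot p2)   (simplify)

(p5 \land p2) \lor (p1 \land \lnot p4 \land p2) \lor (\lnot p1 \land p4 \land p2) \lor (\lnot p5 \land \lnot p1 \land \lnot p4 \land \lnot p2) \lor (\lnot p5 \land p4 \land p1 \land \lnot p2)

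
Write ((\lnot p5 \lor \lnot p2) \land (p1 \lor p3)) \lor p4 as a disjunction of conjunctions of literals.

((\lnot p5 \lor \lnot p2) \land (p1 \lor p3)) \lor p4
⇔ (\lnot p5 \land p1) \lor (\lnot p5 \land p3) \lor (\lnot p2 \land p1) \lor (\lnot p2 \land p3) \lor p4   [distribute \land over \lor]

(\lnot p5 \land p1) \lor (\lnot p5 \land p3) \lor (\lnot p2 \land p1) \lor (\lnot p2 \land p3) \lor p4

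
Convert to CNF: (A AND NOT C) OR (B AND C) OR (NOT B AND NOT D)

(A OR B OR NOT D) AND (A OR C OR NOT B) AND (A OR C OR NOT D) AND (NOT C OR B OR NOT D)

(A AND NOT C) OR (B AND C) OR (NOT B AND NOT D)
≡ (A OR B OR NOT B) AND (A OR B OR NOT D) AND (A OR C OR NOT B) AND (A OR C OR NOT D) AND (NOT C OR B OR NOT B) AND (NOT C OR B OR NOT D) AND (NOT C OR C OR NOT B) AND (NOT C OR C OR NOT D)
≡ (A OR B OR NOT D) AND (A OR C OR NOT B) AND (A OR C OR NOT D) AND (NOT C OR B OR NOT D)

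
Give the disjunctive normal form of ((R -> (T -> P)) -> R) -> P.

((R -> (T -> P)) -> R) -> P
⇔ ~((R -> (T -> P)) -> R) | P   [eliminate ->]
⇔ ~(~(R -> (T -> P)) | R) | P   [eliminate ->]
⇔ ~(~(~R | (T -> P)) | R) | P   [eliminate ->]
⇔ ~(~(~R | ~T | P) | R) | P   [eliminate ->]
⇔ (~~(~R | ~T | P) & ~R) | P   [De Morgan]
⇔ ((~R | ~T | P) & ~R) | P   [double negation]
⇔ (~R & ~R) | (~T & ~R) | (P & ~R) | P   [distribute & over |]
⇔ ~R | P   [simplify]

~R | P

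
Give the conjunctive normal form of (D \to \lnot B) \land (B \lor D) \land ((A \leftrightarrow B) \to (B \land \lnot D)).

(D \to \lnot B) \land (B \lor D) \land ((A \leftrightarrow B) \to (B \land \lnot D))
⇔ (\lnot D \lor \lnot B) \land (B \lor D) \land ((A \leftrightarrow B) \to (B \land \lnot D))
⇔ (\lnot D \lor \lnot B) \land (B \lor D) \land (\lnot (A \leftrightarrow B) \lor (B \land \lnot D))
⇔ (\lnot D \lor \lnot B) \land (B \lor D) \land (\lnot ((A \to B) \land (B \to A)) \lor (B \land \lnot D))
⇔ (\lnot D \lor \lnot B) \land (B \lor D) \land (\lnot ((\lnot A \lor B) \land (B \to A)) \lor (B \land \lnot D))
⇔ (\lnot D \lor \lnot B) \land (B \lor D) \land (\lnot ((\lnot A \lor B) \land (\lnot B \lor A)) \lor (B \land \lnot D))
⇔ (\lnot D \lor \lnot B) \land (B \lor D) \land (\lnot (\lnot A \lor B) \lor \lnot (\lnot B \lor A) \lor (B \land \lnot D))
⇔ (\lnot D \lor \lnot B) \land (B \lor D) \land ((\lnot \lnot A \land \lnot B) \lor \lnot (\lnot B \lor A) \lor (B \land \lnot D))
⇔ (\lnot D \lor \lnot B) \land (B \lor D) \land ((A \land \lnot B) \lor \lnot (\lnot B \lor A) \lor (B \land \lnot D))
⇔ (\lnot D \lor \lnot B) \land (B \lor D) \land ((A \land \lnot B) \lor (\lnot \lnot B \land \lnot A) \lor (B \land \lnot D))
⇔ (\lnot D \lor \lnot B) \land (B \lor D) \land ((A \land \lnot B) \lor (B \land \lnot A) \lor (B \land \lnot D))
⇔ (\lnot D \lor \lnot B) \land (B \lor D) \land (A \lor B \lor B) \land (A \lor B \lor \lnot D) \land (A \lor \lnot A \lor B) \land (A \lor \lnot A \lor \lnot D) \land (\lnot B \lor B \lor B) \land (\lnot B \lor B \lor \lnot D) \land (\lnot B \lor \lnot A \lor B) \land (\lnot B \lor \lnot A \lor \lnot D)
⇔ (\lnot D \lor \lnot B) \land (B \lor D) \land (A \lor B)

(\lnot D \lor \lnot B) \land (B \lor D) \land (A \lor B)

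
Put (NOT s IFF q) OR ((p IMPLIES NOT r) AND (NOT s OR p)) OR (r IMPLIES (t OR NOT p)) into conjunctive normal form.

(s OR q OR NOT p OR NOT r OR t) AND (NOT q OR NOT s OR NOT p OR NOT r OR t)

(NOT s IFF q) OR ((p IMPLIES NOT r) AND (NOT s OR p)) OR (r IMPLIES (t OR NOT p))
≡ ((NOT s IMPLIES q) AND (q IMPLIES NOT s)) OR ((p IMPLIES NOT r) AND (NOT s OR p)) OR (r IMPLIES (t OR NOT p))   [eliminate IFF]
≡ ((NOT NOT s OR q) AND (q IMPLIES NOT s)) OR ((p IMPLIES NOT r) AND (NOT s OR p)) OR (r IMPLIES (t OR NOT p))   [eliminate IMPLIES]
≡ ((NOT NOT s OR q) AND (NOT q OR NOT s)) OR ((p IMPLIES NOT r) AND (NOT s OR p)) OR (r IMPLIES (t OR NOT p))   [eliminate IMPLIES]
≡ ((NOT NOT s OR q) AND (NOT q OR NOT s)) OR ((NOT p OR NOT r) AND (NOT s OR p)) OR (r IMPLIES (t OR NOT p))   [eliminate IMPLIES]
≡ ((NOT NOT s OR q) AND (NOT q OR NOT s)) OR ((NOT p OR NOT r) AND (NOT s OR p)) OR NOT r OR t OR NOT p   [eliminate IMPLIES]
≡ ((s OR q) AND (NOT q OR NOT s)) OR ((NOT p OR NOT r) AND (NOT s OR p)) OR NOT r OR t OR NOT p   [double negation]
≡ (s OR q OR NOT p OR NOT r OR NOT r OR t OR NOT p) AND (s OR q OR NOT s OR p OR NOT r OR t OR NOT p) AND (NOT q OR NOT s OR NOT p OR NOT r OR NOT r OR t OR NOT p) AND (NOT q OR NOT s OR NOT s OR p OR NOT r OR t OR NOT p)   [distribute OR over AND]
≡ (s OR q OR NOT p OR NOT r OR t) AND (NOT q OR NOT s OR NOT p OR NOT r OR t)   [simplify]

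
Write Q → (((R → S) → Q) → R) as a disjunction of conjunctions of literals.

Q → (((R → S) → Q) → R)
≡ ¬Q ∨ (((R → S) → Q) → R)   [eliminate →]
≡ ¬Q ∨ ¬((R → S) → Q) ∨ R   [eliminate →]
≡ ¬Q ∨ ¬(¬(R → S) ∨ Q) ∨ R   [eliminate →]
≡ ¬Q ∨ ¬(¬(¬R ∨ S) ∨ Q) ∨ R   [eliminate →]
≡ ¬Q ∨ (¬¬(¬R ∨ S) ∧ ¬Q) ∨ R   [De Morgan]
≡ ¬Q ∨ ((¬R ∨ S) ∧ ¬Q) ∨ R   [double negation]
≡ ¬Q ∨ (¬R ∧ ¬Q) ∨ (S ∧ ¬Q) ∨ R   [distribute ∧ over ∨]
≡ ¬Q ∨ R   [simplify]

¬Q ∨ R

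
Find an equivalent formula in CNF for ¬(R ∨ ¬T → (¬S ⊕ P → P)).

¬(R ∨ ¬T → (¬S ⊕ P → P))
= ¬(¬(R ∨ ¬T) ∨ (¬S ⊕ P → P))
= ¬(¬(R ∨ ¬T) ∨ ¬(¬S ⊕ P) ∨ P)
= ¬(¬(R ∨ ¬T) ∨ ¬((¬S ∨ P) ∧ ¬(¬S ∧ P)) ∨ P)
= ¬¬(R ∨ ¬T) ∧ ¬¬((¬S ∨ P) ∧ ¬(¬S ∧ P)) ∧ ¬P
= (R ∨ ¬T) ∧ ¬¬((¬S ∨ P) ∧ ¬(¬S ∧ P)) ∧ ¬P
= (R ∨ ¬T) ∧ (¬S ∨ P) ∧ ¬(¬S ∧ P) ∧ ¬P
= (R ∨ ¬T) ∧ (¬S ∨ P) ∧ (¬¬S ∨ ¬P) ∧ ¬P
= (R ∨ ¬T) ∧ (¬S ∨ P) ∧ (S ∨ ¬P) ∧ ¬P
= (R ∨ ¬T) ∧ (¬S ∨ P) ∧ ¬P

(R ∨ ¬T) ∧ (¬S ∨ P) ∧ ¬P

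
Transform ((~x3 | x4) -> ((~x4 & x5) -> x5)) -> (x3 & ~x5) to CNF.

(~x4 | x3) & (x5 | x3) & ~x5

((~x3 | x4) -> ((~x4 & x5) -> x5)) -> (x3 & ~x5)
≡ ~((~x3 | x4) -> ((~x4 & x5) -> x5)) | (x3 & ~x5)   (eliminate ->)
≡ ~(~(~x3 | x4) | ((~x4 & x5) -> x5)) | (x3 & ~x5)   (eliminate ->)
≡ ~(~(~x3 | x4) | ~(~x4 & x5) | x5) | (x3 & ~x5)   (eliminate ->)
≡ (~~(~x3 | x4) & ~~(~x4 & x5) & ~x5) | (x3 & ~x5)   (De Morgan)
≡ ((~x3 | x4) & ~~(~x4 & x5) & ~x5) | (x3 & ~x5)   (double negation)
≡ ((~x3 | x4) & ~x4 & x5 & ~x5) | (x3 & ~x5)   (double negation)
≡ (~x3 | x4 | x3) & (~x3 | x4 | ~x5) & (~x4 | x3) & (~x4 | ~x5) & (x5 | x3) & (x5 | ~x5) & (~x5 | x3) & (~x5 | ~x5)   (distribute | over &)
≡ (~x4 | x3) & (x5 | x3) & ~x5   (simplify)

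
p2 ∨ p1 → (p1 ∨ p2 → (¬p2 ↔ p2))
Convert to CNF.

¬p2 ∧ (¬p1 ∨ p2)

p2 ∨ p1 → (p1 ∨ p2 → (¬p2 ↔ p2))
≡ ¬(p2 ∨ p1) ∨ (p1 ∨ p2 → (¬p2 ↔ p2))   — eliminate →
≡ ¬(p2 ∨ p1) ∨ ¬(p1 ∨ p2) ∨ (¬p2 ↔ p2)   — eliminate →
≡ ¬(p2 ∨ p1) ∨ ¬(p1 ∨ p2) ∨ (¬p2 → p2) ∧ (p2 → ¬p2)   — eliminate ↔
≡ ¬(p2 ∨ p1) ∨ ¬(p1 ∨ p2) ∨ (¬¬p2 ∨ p2) ∧ (p2 → ¬p2)   — eliminate →
≡ ¬(p2 ∨ p1) ∨ ¬(p1 ∨ p2) ∨ (¬¬p2 ∨ p2) ∧ (¬p2 ∨ ¬p2)   — eliminate →
≡ ¬p2 ∧ ¬p1 ∨ ¬(p1 ∨ p2) ∨ (¬¬p2 ∨ p2) ∧ (¬p2 ∨ ¬p2)   — De Morgan
≡ ¬p2 ∧ ¬p1 ∨ ¬p1 ∧ ¬p2 ∨ (¬¬p2 ∨ p2) ∧ (¬p2 ∨ ¬p2)   — De Morgan
≡ ¬p2 ∧ ¬p1 ∨ ¬p1 ∧ ¬p2 ∨ (p2 ∨ p2) ∧ (¬p2 ∨ ¬p2)   — double negation
≡ (¬p2 ∨ ¬p1 ∨ p2 ∨ p2) ∧ (¬p2 ∨ ¬p1 ∨ ¬p2 ∨ ¬p2) ∧ (¬p2 ∨ ¬p2 ∨ p2 ∨ p2) ∧ (¬p2 ∨ ¬p2 ∨ ¬p2 ∨ ¬p2) ∧ (¬p1 ∨ ¬p1 ∨ p2 ∨ p2) ∧ (¬p1 ∨ ¬p1 ∨ ¬p2 ∨ ¬p2) ∧ (¬p1 ∨ ¬p2 ∨ p2 ∨ p2) ∧ (¬p1 ∨ ¬p2 ∨ ¬p2 ∨ ¬p2)   — distribute ∨ over ∧
≡ ¬p2 ∧ (¬p1 ∨ p2)   — simplify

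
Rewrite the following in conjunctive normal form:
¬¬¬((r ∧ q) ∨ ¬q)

(¬r ∨ ¬q) ∧ q

¬¬¬((r ∧ q) ∨ ¬q)
≡ ¬((r ∧ q) ∨ ¬q)   [double negation]
≡ ¬(r ∧ q) ∧ ¬¬q   [De Morgan]
≡ (¬r ∨ ¬q) ∧ ¬¬q   [De Morgan]
≡ (¬r ∨ ¬q) ∧ q   [double negation]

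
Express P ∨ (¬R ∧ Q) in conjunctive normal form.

(P ∨ ¬R) ∧ (P ∨ Q)

P ∨ (¬R ∧ Q)
⇔ (P ∨ ¬R) ∧ (P ∨ Q)   (distribute ∨ over ∧)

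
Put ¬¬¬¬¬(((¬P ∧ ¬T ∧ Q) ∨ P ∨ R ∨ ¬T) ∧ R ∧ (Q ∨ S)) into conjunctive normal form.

¬¬¬¬¬(((¬P ∧ ¬T ∧ Q) ∨ P ∨ R ∨ ¬T) ∧ R ∧ (Q ∨ S))
⇔ ¬¬¬(((¬P ∧ ¬T ∧ Q) ∨ P ∨ R ∨ ¬T) ∧ R ∧ (Q ∨ S))   (double negation)
⇔ ¬(((¬P ∧ ¬T ∧ Q) ∨ P ∨ R ∨ ¬T) ∧ R ∧ (Q ∨ S))   (double negation)
⇔ ¬((¬P ∧ ¬T ∧ Q) ∨ P ∨ R ∨ ¬T) ∨ ¬R ∨ ¬(Q ∨ S)   (De Morgan)
⇔ (¬(¬P ∧ ¬T ∧ Q) ∧ ¬P ∧ ¬R ∧ ¬¬T) ∨ ¬R ∨ ¬(Q ∨ S)   (De Morgan)
⇔ ((¬¬P ∨ ¬¬T ∨ ¬Q) ∧ ¬P ∧ ¬R ∧ ¬¬T) ∨ ¬R ∨ ¬(Q ∨ S)   (De Morgan)
⇔ ((P ∨ ¬¬T ∨ ¬Q) ∧ ¬P ∧ ¬R ∧ ¬¬T) ∨ ¬R ∨ ¬(Q ∨ S)   (double negation)
⇔ ((P ∨ T ∨ ¬Q) ∧ ¬P ∧ ¬R ∧ ¬¬T) ∨ ¬R ∨ ¬(Q ∨ S)   (double negation)
⇔ ((P ∨ T ∨ ¬Q) ∧ ¬P ∧ ¬R ∧ T) ∨ ¬R ∨ ¬(Q ∨ S)   (double negation)
⇔ ((P ∨ T ∨ ¬Q) ∧ ¬P ∧ ¬R ∧ T) ∨ ¬R ∨ (¬Q ∧ ¬S)   (De Morgan)
⇔ (P ∨ T ∨ ¬Q ∨ ¬R ∨ ¬Q) ∧ (P ∨ T ∨ ¬Q ∨ ¬R ∨ ¬S) ∧ (¬P ∨ ¬R ∨ ¬Q) ∧ (¬P ∨ ¬R ∨ ¬S) ∧ (¬R ∨ ¬R ∨ ¬Q) ∧ (¬R ∨ ¬R ∨ ¬S) ∧ (T ∨ ¬R ∨ ¬Q) ∧ (T ∨ ¬R ∨ ¬S)   (distribute ∨ over ∧)
⇔ (¬R ∨ ¬Q) ∧ (¬R ∨ ¬S)   (simplify)

(¬R ∨ ¬Q) ∧ (¬R ∨ ¬S)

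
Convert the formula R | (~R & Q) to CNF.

R | (~R & Q)
≡ (R | ~R) & (R | Q)   [distribute | over &]
≡ R | Q   [simplify]

R | Q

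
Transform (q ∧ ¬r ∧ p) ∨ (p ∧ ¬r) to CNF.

(q ∧ ¬r ∧ p) ∨ (p ∧ ¬r)
⇔ (q ∨ p) ∧ (q ∨ ¬r) ∧ (¬r ∨ p) ∧ (¬r ∨ ¬r) ∧ (p ∨ p) ∧ (p ∨ ¬r)   — distribute ∨ over ∧
⇔ ¬r ∧ p   — simplify

¬r ∧ p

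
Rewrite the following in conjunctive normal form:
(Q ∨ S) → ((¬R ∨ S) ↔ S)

(Q ∨ S) → ((¬R ∨ S) ↔ S)
⇔ ¬(Q ∨ S) ∨ ((¬R ∨ S) ↔ S)   [eliminate →]
⇔ ¬(Q ∨ S) ∨ (((¬R ∨ S) → S) ∧ (S → (¬R ∨ S)))   [eliminate ↔]
⇔ ¬(Q ∨ S) ∨ ((¬(¬R ∨ S) ∨ S) ∧ (S → (¬R ∨ S)))   [eliminate →]
⇔ ¬(Q ∨ S) ∨ ((¬(¬R ∨ S) ∨ S) ∧ (¬S ∨ ¬R ∨ S))   [eliminate →]
⇔ (¬Q ∧ ¬S) ∨ ((¬(¬R ∨ S) ∨ S) ∧ (¬S ∨ ¬R ∨ S))   [De Morgan]
⇔ (¬Q ∧ ¬S) ∨ (((¬¬R ∧ ¬S) ∨ S) ∧ (¬S ∨ ¬R ∨ S))   [De Morgan]
⇔ (¬Q ∧ ¬S) ∨ (((R ∧ ¬S) ∨ S) ∧ (¬S ∨ ¬R ∨ S))   [double negation]
⇔ (¬Q ∨ R ∨ S) ∧ (¬Q ∨ ¬S ∨ S) ∧ (¬Q ∨ ¬S ∨ ¬R ∨ S) ∧ (¬S ∨ R ∨ S) ∧ (¬S ∨ ¬S ∨ S) ∧ (¬S ∨ ¬S ∨ ¬R ∨ S)   [distribute ∨ over ∧]
⇔ ¬Q ∨ R ∨ S   [simplify]

¬Q ∨ R ∨ S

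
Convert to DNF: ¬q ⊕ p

¬q ∧ ¬p ∨ q ∧ p

¬q ⊕ p
= ¬q ∧ ¬p ∨ ¬¬q ∧ p   [expand ⊕]
= ¬q ∧ ¬p ∨ q ∧ p   [double negation]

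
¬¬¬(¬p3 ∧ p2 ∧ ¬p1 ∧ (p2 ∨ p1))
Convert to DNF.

p3 ∨ ¬p2 ∨ p1

¬¬¬(¬p3 ∧ p2 ∧ ¬p1 ∧ (p2 ∨ p1))
⇔ ¬(¬p3 ∧ p2 ∧ ¬p1 ∧ (p2 ∨ p1))   [double negation]
⇔ ¬¬p3 ∨ ¬p2 ∨ ¬¬p1 ∨ ¬(p2 ∨ p1)   [De Morgan]
⇔ p3 ∨ ¬p2 ∨ ¬¬p1 ∨ ¬(p2 ∨ p1)   [double negation]
⇔ p3 ∨ ¬p2 ∨ p1 ∨ ¬(p2 ∨ p1)   [double negation]
⇔ p3 ∨ ¬p2 ∨ p1 ∨ (¬p2 ∧ ¬p1)   [De Morgan]
⇔ p3 ∨ ¬p2 ∨ p1   [simplify]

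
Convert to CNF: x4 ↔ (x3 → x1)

(¬x4 ∨ ¬x3 ∨ x1) ∧ (x3 ∨ x4) ∧ (¬x1 ∨ x4)

x4 ↔ (x3 → x1)
≡ (x4 → (x3 → x1)) ∧ ((x3 → x1) → x4)   [eliminate ↔]
≡ (¬x4 ∨ (x3 → x1)) ∧ ((x3 → x1) → x4)   [eliminate →]
≡ (¬x4 ∨ ¬x3 ∨ x1) ∧ ((x3 → x1) → x4)   [eliminate →]
≡ (¬x4 ∨ ¬x3 ∨ x1) ∧ (¬(x3 → x1) ∨ x4)   [eliminate →]
≡ (¬x4 ∨ ¬x3 ∨ x1) ∧ (¬(¬x3 ∨ x1) ∨ x4)   [eliminate →]
≡ (¬x4 ∨ ¬x3 ∨ x1) ∧ ((¬¬x3 ∧ ¬x1) ∨ x4)   [De Morgan]
≡ (¬x4 ∨ ¬x3 ∨ x1) ∧ ((x3 ∧ ¬x1) ∨ x4)   [double negation]
≡ (¬x4 ∨ ¬x3 ∨ x1) ∧ (x3 ∨ x4) ∧ (¬x1 ∨ x4)   [distribute ∨ over ∧]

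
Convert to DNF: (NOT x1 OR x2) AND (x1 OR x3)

(NOT x1 AND x3) OR (x2 AND x1) OR (x2 AND x3)

(NOT x1 OR x2) AND (x1 OR x3)
≡ (NOT x1 AND x1) OR (NOT x1 AND x3) OR (x2 AND x1) OR (x2 AND x3)   [distribute AND over OR]
≡ (NOT x1 AND x3) OR (x2 AND x1) OR (x2 AND x3)   [simplify]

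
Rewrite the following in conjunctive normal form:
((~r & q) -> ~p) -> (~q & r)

((~r & q) -> ~p) -> (~q & r)
≡ ~((~r & q) -> ~p) | (~q & r)   — eliminate ->
≡ ~(~(~r & q) | ~p) | (~q & r)   — eliminate ->
≡ (~~(~r & q) & ~~p) | (~q & r)   — De Morgan
≡ (~r & q & ~~p) | (~q & r)   — double negation
≡ (~r & q & p) | (~q & r)   — double negation
≡ (~r | ~q) & (~r | r) & (q | ~q) & (q | r) & (p | ~q) & (p | r)   — distribute | over &
≡ (~r | ~q) & (q | r) & (p | ~q) & (p | r)   — simplify

(~r | ~q) & (q | r) & (p | ~q) & (p | r)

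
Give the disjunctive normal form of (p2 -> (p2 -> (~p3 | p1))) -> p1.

(p2 -> (p2 -> (~p3 | p1))) -> p1
≡ ~(p2 -> (p2 -> (~p3 | p1))) | p1   [eliminate ->]
≡ ~(~p2 | (p2 -> (~p3 | p1))) | p1   [eliminate ->]
≡ ~(~p2 | ~p2 | ~p3 | p1) | p1   [eliminate ->]
≡ (~~p2 & ~~p2 & ~~p3 & ~p1) | p1   [De Morgan]
≡ (p2 & ~~p2 & ~~p3 & ~p1) | p1   [double negation]
≡ (p2 & p2 & ~~p3 & ~p1) | p1   [double negation]
≡ (p2 & p2 & p3 & ~p1) | p1   [double negation]
≡ (p2 & p3 & ~p1) | p1   [simplify]

(p2 & p3 & ~p1) | p1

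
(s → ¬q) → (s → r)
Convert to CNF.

(s → ¬q) → (s → r)
≡ ¬(s → ¬q) ∨ (s → r)   [eliminate →]
≡ ¬(¬s ∨ ¬q) ∨ (s → r)   [eliminate →]
≡ ¬(¬s ∨ ¬q) ∨ ¬s ∨ r   [eliminate →]
≡ (¬¬s ∧ ¬¬q) ∨ ¬s ∨ r   [De Morgan]
≡ (s ∧ ¬¬q) ∨ ¬s ∨ r   [double negation]
≡ (s ∧ q) ∨ ¬s ∨ r   [double negation]
≡ (s ∨ ¬s ∨ r) ∧ (q ∨ ¬s ∨ r)   [distribute ∨ over ∧]
≡ q ∨ ¬s ∨ r   [simplify]

q ∨ ¬s ∨ r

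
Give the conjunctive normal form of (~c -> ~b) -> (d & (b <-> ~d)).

(~c -> ~b) -> (d & (b <-> ~d))
≡ ~(~c -> ~b) | (d & (b <-> ~d))
≡ ~(~~c | ~b) | (d & (b <-> ~d))
≡ ~(~~c | ~b) | (d & (b -> ~d) & (~d -> b))
≡ ~(~~c | ~b) | (d & (~b | ~d) & (~d -> b))
≡ ~(~~c | ~b) | (d & (~b | ~d) & (~~d | b))
≡ (~~~c & ~~b) | (d & (~b | ~d) & (~~d | b))
≡ (~c & ~~b) | (d & (~b | ~d) & (~~d | b))
≡ (~c & b) | (d & (~b | ~d) & (~~d | b))
≡ (~c & b) | (d & (~b | ~d) & (d | b))
≡ (~c | d) & (~c | ~b | ~d) & (~c | d | b) & (b | d) & (b | ~b | ~d) & (b | d | b)
≡ (~c | d) & (~c | ~b | ~d) & (b | d)

(~c | d) & (~c | ~b | ~d) & (b | d)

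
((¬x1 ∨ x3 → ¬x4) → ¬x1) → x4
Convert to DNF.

((¬x1 ∨ x3 → ¬x4) → ¬x1) → x4
⇔ ¬((¬x1 ∨ x3 → ¬x4) → ¬x1) ∨ x4   [eliminate →]
⇔ ¬(¬(¬x1 ∨ x3 → ¬x4) ∨ ¬x1) ∨ x4   [eliminate →]
⇔ ¬(¬(¬(¬x1 ∨ x3) ∨ ¬x4) ∨ ¬x1) ∨ x4   [eliminate →]
⇔ ¬¬(¬(¬x1 ∨ x3) ∨ ¬x4) ∧ ¬¬x1 ∨ x4   [De Morgan]
⇔ (¬(¬x1 ∨ x3) ∨ ¬x4) ∧ ¬¬x1 ∨ x4   [double negation]
⇔ (¬¬x1 ∧ ¬x3 ∨ ¬x4) ∧ ¬¬x1 ∨ x4   [De Morgan]
⇔ (x1 ∧ ¬x3 ∨ ¬x4) ∧ ¬¬x1 ∨ x4   [double negation]
⇔ (x1 ∧ ¬x3 ∨ ¬x4) ∧ x1 ∨ x4   [double negation]
⇔ x1 ∧ ¬x3 ∧ x1 ∨ ¬x4 ∧ x1 ∨ x4   [distribute ∧ over ∨]
⇔ x1 ∧ ¬x3 ∨ ¬x4 ∧ x1 ∨ x4   [simplify]

x1 ∧ ¬x3 ∨ ¬x4 ∧ x1 ∨ x4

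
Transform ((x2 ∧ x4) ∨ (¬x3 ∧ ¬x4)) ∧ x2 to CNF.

((x2 ∧ x4) ∨ (¬x3 ∧ ¬x4)) ∧ x2
= (x2 ∨ ¬x3) ∧ (x2 ∨ ¬x4) ∧ (x4 ∨ ¬x3) ∧ (x4 ∨ ¬x4) ∧ x2   [distribute ∨ over ∧]
= (x4 ∨ ¬x3) ∧ x2   [simplify]

(x4 ∨ ¬x3) ∧ x2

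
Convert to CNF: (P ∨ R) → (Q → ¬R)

¬R ∨ ¬Q

(P ∨ R) → (Q → ¬R)
≡ ¬(P ∨ R) ∨ (Q → ¬R)   [eliminate →]
≡ ¬(P ∨ R) ∨ ¬Q ∨ ¬R   [eliminate →]
≡ (¬P ∧ ¬R) ∨ ¬Q ∨ ¬R   [De Morgan]
≡ (¬P ∨ ¬Q ∨ ¬R) ∧ (¬R ∨ ¬Q ∨ ¬R)   [distribute ∨ over ∧]
≡ ¬R ∨ ¬Q   [simplify]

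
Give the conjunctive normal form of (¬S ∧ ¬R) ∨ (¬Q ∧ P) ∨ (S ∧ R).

(¬S ∨ ¬Q ∨ R) ∧ (¬S ∨ P ∨ R) ∧ (¬R ∨ ¬Q ∨ S) ∧ (¬R ∨ P ∨ S)

(¬S ∧ ¬R) ∨ (¬Q ∧ P) ∨ (S ∧ R)
⇔ (¬S ∨ ¬Q ∨ S) ∧ (¬S ∨ ¬Q ∨ R) ∧ (¬S ∨ P ∨ S) ∧ (¬S ∨ P ∨ R) ∧ (¬R ∨ ¬Q ∨ S) ∧ (¬R ∨ ¬Q ∨ R) ∧ (¬R ∨ P ∨ S) ∧ (¬R ∨ P ∨ R)   [distribute ∨ over ∧]
⇔ (¬S ∨ ¬Q ∨ R) ∧ (¬S ∨ P ∨ R) ∧ (¬R ∨ ¬Q ∨ S) ∧ (¬R ∨ P ∨ S)   [simplify]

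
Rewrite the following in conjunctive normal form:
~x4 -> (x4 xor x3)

x4 | x3

~x4 -> (x4 xor x3)
≡ ~~x4 | (x4 xor x3)   [eliminate ->]
≡ ~~x4 | ((x4 | x3) & ~(x4 & x3))   [expand xor]
≡ x4 | ((x4 | x3) & ~(x4 & x3))   [double negation]
≡ x4 | ((x4 | x3) & (~x4 | ~x3))   [De Morgan]
≡ (x4 | x4 | x3) & (x4 | ~x4 | ~x3)   [distribute | over &]
≡ x4 | x3   [simplify]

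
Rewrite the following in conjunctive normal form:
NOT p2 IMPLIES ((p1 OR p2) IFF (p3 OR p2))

NOT p2 IMPLIES ((p1 OR p2) IFF (p3 OR p2))
≡ NOT NOT p2 OR ((p1 OR p2) IFF (p3 OR p2))
≡ NOT NOT p2 OR (((p1 OR p2) IMPLIES (p3 OR p2)) AND ((p3 OR p2) IMPLIES (p1 OR p2)))
≡ NOT NOT p2 OR ((NOT (p1 OR p2) OR p3 OR p2) AND ((p3 OR p2) IMPLIES (p1 OR p2)))
≡ NOT NOT p2 OR ((NOT (p1 OR p2) OR p3 OR p2) AND (NOT (p3 OR p2) OR p1 OR p2))
≡ p2 OR ((NOT (p1 OR p2) OR p3 OR p2) AND (NOT (p3 OR p2) OR p1 OR p2))
≡ p2 OR (((NOT p1 AND NOT p2) OR p3 OR p2) AND (NOT (p3 OR p2) OR p1 OR p2))
≡ p2 OR (((NOT p1 AND NOT p2) OR p3 OR p2) AND ((NOT p3 AND NOT p2) OR p1 OR p2))
≡ (p2 OR NOT p1 OR p3 OR p2) AND (p2 OR NOT p2 OR p3 OR p2) AND (p2 OR NOT p3 OR p1 OR p2) AND (p2 OR NOT p2 OR p1 OR p2)
≡ (p2 OR NOT p1 OR p3) AND (p2 OR NOT p3 OR p1)

(p2 OR NOT p1 OR p3) AND (p2 OR NOT p3 OR p1)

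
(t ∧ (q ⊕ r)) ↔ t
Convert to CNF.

(t ∧ (q ⊕ r)) ↔ t
≡ ((t ∧ (q ⊕ r)) → t) ∧ (t → (t ∧ (q ⊕ r)))   (eliminate ↔)
≡ (¬(t ∧ (q ⊕ r)) ∨ t) ∧ (t → (t ∧ (q ⊕ r)))   (eliminate →)
≡ (¬(t ∧ (q ∨ r) ∧ ¬(q ∧ r)) ∨ t) ∧ (t → (t ∧ (q ⊕ r)))   (expand ⊕)
≡ (¬(t ∧ (q ∨ r) ∧ ¬(q ∧ r)) ∨ t) ∧ (¬t ∨ (t ∧ (q ⊕ r)))   (eliminate →)
≡ (¬(t ∧ (q ∨ r) ∧ ¬(q ∧ r)) ∨ t) ∧ (¬t ∨ (t ∧ (q ∨ r) ∧ ¬(q ∧ r)))   (expand ⊕)
≡ (¬t ∨ ¬(q ∨ r) ∨ ¬¬(q ∧ r) ∨ t) ∧ (¬t ∨ (t ∧ (q ∨ r) ∧ ¬(q ∧ r)))   (De Morgan)
≡ (¬t ∨ (¬q ∧ ¬r) ∨ ¬¬(q ∧ r) ∨ t) ∧ (¬t ∨ (t ∧ (q ∨ r) ∧ ¬(q ∧ r)))   (De Morgan)
≡ (¬t ∨ (¬q ∧ ¬r) ∨ (q ∧ r) ∨ t) ∧ (¬t ∨ (t ∧ (q ∨ r) ∧ ¬(q ∧ r)))   (double negation)
≡ (¬t ∨ (¬q ∧ ¬r) ∨ (q ∧ r) ∨ t) ∧ (¬t ∨ (t ∧ (q ∨ r) ∧ (¬q ∨ ¬r)))   (De Morgan)
≡ (¬t ∨ ¬q ∨ q ∨ t) ∧ (¬t ∨ ¬q ∨ r ∨ t) ∧ (¬t ∨ ¬r ∨ q ∨ t) ∧ (¬t ∨ ¬r ∨ r ∨ t) ∧ (¬t ∨ t) ∧ (¬t ∨ q ∨ r) ∧ (¬t ∨ ¬q ∨ ¬r)   (distribute ∨ over ∧)
≡ (¬t ∨ q ∨ r) ∧ (¬t ∨ ¬q ∨ ¬r)   (simplify)

(¬t ∨ q ∨ r) ∧ (¬t ∨ ¬q ∨ ¬r)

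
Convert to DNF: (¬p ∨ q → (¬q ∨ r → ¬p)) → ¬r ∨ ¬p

(¬p ∨ q → (¬q ∨ r → ¬p)) → ¬r ∨ ¬p
≡ ¬(¬p ∨ q → (¬q ∨ r → ¬p)) ∨ ¬r ∨ ¬p   (eliminate →)
≡ ¬(¬(¬p ∨ q) ∨ (¬q ∨ r → ¬p)) ∨ ¬r ∨ ¬p   (eliminate →)
≡ ¬(¬(¬p ∨ q) ∨ ¬(¬q ∨ r) ∨ ¬p) ∨ ¬r ∨ ¬p   (eliminate →)
≡ ¬¬(¬p ∨ q) ∧ ¬¬(¬q ∨ r) ∧ ¬¬p ∨ ¬r ∨ ¬p   (De Morgan)
≡ (¬p ∨ q) ∧ ¬¬(¬q ∨ r) ∧ ¬¬p ∨ ¬r ∨ ¬p   (double negation)
≡ (¬p ∨ q) ∧ (¬q ∨ r) ∧ ¬¬p ∨ ¬r ∨ ¬p   (double negation)
≡ (¬p ∨ q) ∧ (¬q ∨ r) ∧ p ∨ ¬r ∨ ¬p   (double negation)
≡ ¬p ∧ ¬q ∧ p ∨ ¬p ∧ r ∧ p ∨ q ∧ ¬q ∧ p ∨ q ∧ r ∧ p ∨ ¬r ∨ ¬p   (distribute ∧ over ∨)
≡ q ∧ r ∧ p ∨ ¬r ∨ ¬p   (simplify)

q ∧ r ∧ p ∨ ¬r ∨ ¬p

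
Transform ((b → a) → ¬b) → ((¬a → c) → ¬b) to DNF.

(a ∧ b) ∨ (¬a ∧ ¬c) ∨ ¬b

((b → a) → ¬b) → ((¬a → c) → ¬b)
≡ ¬((b → a) → ¬b) ∨ ((¬a → c) → ¬b)   — eliminate →
≡ ¬(¬(b → a) ∨ ¬b) ∨ ((¬a → c) → ¬b)   — eliminate →
≡ ¬(¬(¬b ∨ a) ∨ ¬b) ∨ ((¬a → c) → ¬b)   — eliminate →
≡ ¬(¬(¬b ∨ a) ∨ ¬b) ∨ ¬(¬a → c) ∨ ¬b   — eliminate →
≡ ¬(¬(¬b ∨ a) ∨ ¬b) ∨ ¬(¬¬a ∨ c) ∨ ¬b   — eliminate →
≡ (¬¬(¬b ∨ a) ∧ ¬¬b) ∨ ¬(¬¬a ∨ c) ∨ ¬b   — De Morgan
≡ ((¬b ∨ a) ∧ ¬¬b) ∨ ¬(¬¬a ∨ c) ∨ ¬b   — double negation
≡ ((¬b ∨ a) ∧ b) ∨ ¬(¬¬a ∨ c) ∨ ¬b   — double negation
≡ ((¬b ∨ a) ∧ b) ∨ (¬¬¬a ∧ ¬c) ∨ ¬b   — De Morgan
≡ ((¬b ∨ a) ∧ b) ∨ (¬a ∧ ¬c) ∨ ¬b   — double negation
≡ (¬b ∧ b) ∨ (a ∧ b) ∨ (¬a ∧ ¬c) ∨ ¬b   — distribute ∧ over ∨
≡ (a ∧ b) ∨ (¬a ∧ ¬c) ∨ ¬b   — simplify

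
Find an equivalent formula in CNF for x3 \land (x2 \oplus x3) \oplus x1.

x3 \land (x2 \oplus x3) \oplus x1
⇔ (x3 \land (x2 \oplus x3) \lor x1) \land \lnot (x3 \land (x2 \oplus x3) \land x1)   (expand \oplus)
⇔ (x3 \land (x2 \lor x3) \land \lnot (x2 \land x3) \lor x1) \land \lnot (x3 \land (x2 \oplus x3) \land x1)   (expand \oplus)
⇔ (x3 \land (x2 \lor x3) \land \lnot (x2 \land x3) \lor x1) \land \lnot (x3 \land (x2 \lor x3) \land \lnot (x2 \land x3) \land x1)   (expand \oplus)
⇔ (x3 \land (x2 \lor x3) \land (\lnot x2 \lor \lnot x3) \lor x1) \land \lnot (x3 \land (x2 \lor x3) \land \lnot (x2 \land x3) \land x1)   (De Morgan)
⇔ (x3 \land (x2 \lor x3) \land (\lnot x2 \lor \lnot x3) \lor x1) \land (\lnot x3 \lor \lnot (x2 \lor x3) \lor \lnot \lnot (x2 \land x3) \lor \lnot x1)   (De Morgan)
⇔ (x3 \land (x2 \lor x3) \land (\lnot x2 \lor \lnot x3) \lor x1) \land (\lnot x3 \lor \lnot x2 \land \lnot x3 \lor \lnot \lnot (x2 \land x3) \lor \lnot x1)   (De Morgan)
⇔ (x3 \land (x2 \lor x3) \land (\lnot x2 \lor \lnot x3) \lor x1) \land (\lnot x3 \lor \lnot x2 \land \lnot x3 \lor x2 \land x3 \lor \lnot x1)   (double negation)
⇔ (x3 \lor x1) \land (x2 \lor x3 \lor x1) \land (\lnot x2 \lor \lnot x3 \lor x1) \land (\lnot x3 \lor \lnot x2 \lor x2 \lor \lnot x1) \land (\lnot x3 \lor \lnot x2 \lor x3 \lor \lnot x1) \land (\lnot x3 \lor \lnot x3 \lor x2 \lor \lnot x1) \land (\lnot x3 \lor \lnot x3 \lor x3 \lor \lnot x1)   (distribute \lor over \land)
⇔ (x3 \lor x1) \land (\lnot x2 \lor \lnot x3 \lor x1) \land (\lnot x3 \lor x2 \lor \lnot x1)   (simplify)

(x3 \lor x1) \land (\lnot x2 \lor \lnot x3 \lor x1) \land (\lnot x3 \lor x2 \lor \lnot x1)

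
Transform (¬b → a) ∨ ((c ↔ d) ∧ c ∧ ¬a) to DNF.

b ∨ a ∨ (d ∧ c ∧ ¬a)

(¬b → a) ∨ ((c ↔ d) ∧ c ∧ ¬a)
⇔ ¬¬b ∨ a ∨ ((c ↔ d) ∧ c ∧ ¬a)
⇔ ¬¬b ∨ a ∨ ((c → d) ∧ (d → c) ∧ c ∧ ¬a)
⇔ ¬¬b ∨ a ∨ ((¬c ∨ d) ∧ (d → c) ∧ c ∧ ¬a)
⇔ ¬¬b ∨ a ∨ ((¬c ∨ d) ∧ (¬d ∨ c) ∧ c ∧ ¬a)
⇔ b ∨ a ∨ ((¬c ∨ d) ∧ (¬d ∨ c) ∧ c ∧ ¬a)
⇔ b ∨ a ∨ (¬c ∧ ¬d ∧ c ∧ ¬a) ∨ (¬c ∧ c ∧ c ∧ ¬a) ∨ (d ∧ ¬d ∧ c ∧ ¬a) ∨ (d ∧ c ∧ c ∧ ¬a)
⇔ b ∨ a ∨ (d ∧ c ∧ ¬a)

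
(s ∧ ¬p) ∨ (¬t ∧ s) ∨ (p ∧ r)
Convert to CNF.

(s ∨ p) ∧ (s ∨ r) ∧ (¬p ∨ ¬t ∨ r)

(s ∧ ¬p) ∨ (¬t ∧ s) ∨ (p ∧ r)
≡ (s ∨ ¬t ∨ p) ∧ (s ∨ ¬t ∨ r) ∧ (s ∨ s ∨ p) ∧ (s ∨ s ∨ r) ∧ (¬p ∨ ¬t ∨ p) ∧ (¬p ∨ ¬t ∨ r) ∧ (¬p ∨ s ∨ p) ∧ (¬p ∨ s ∨ r)   — distribute ∨ over ∧
≡ (s ∨ p) ∧ (s ∨ r) ∧ (¬p ∨ ¬t ∨ r)   — simplify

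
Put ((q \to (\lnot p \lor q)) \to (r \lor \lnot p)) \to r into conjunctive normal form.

p \lor r

((q \to (\lnot p \lor q)) \to (r \lor \lnot p)) \to r
≡ \lnot ((q \to (\lnot p \lor q)) \to (r \lor \lnot p)) \lor r   [eliminate \to]
≡ \lnot (\lnot (q \to (\lnot p \lor q)) \lor r \lor \lnot p) \lor r   [eliminate \to]
≡ \lnot (\lnot (\lnot q \lor \lnot p \lor q) \lor r \lor \lnot p) \lor r   [eliminate \to]
≡ (\lnot \lnot (\lnot q \lor \lnot p \lor q) \land \lnot r \land \lnot \lnot p) \lor r   [De Morgan]
≡ ((\lnot q \lor \lnot p \lor q) \land \lnot r \land \lnot \lnot p) \lor r   [double negation]
≡ ((\lnot q \lor \lnot p \lor q) \land \lnot r \land p) \lor r   [double negation]
≡ (\lnot q \lor \lnot p \lor q \lor r) \land (\lnot r \lor r) \land (p \lor r)   [distribute \lor over \land]
≡ p \lor r   [simplify]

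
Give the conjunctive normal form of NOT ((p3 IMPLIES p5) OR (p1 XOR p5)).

p3 AND NOT p5 AND (NOT p1 OR p5)

NOT ((p3 IMPLIES p5) OR (p1 XOR p5))
≡ NOT (NOT p3 OR p5 OR (p1 XOR p5))   [eliminate IMPLIES]
≡ NOT (NOT p3 OR p5 OR ((p1 OR p5) AND NOT (p1 AND p5)))   [expand XOR]
≡ NOT NOT p3 AND NOT p5 AND NOT ((p1 OR p5) AND NOT (p1 AND p5))   [De Morgan]
≡ p3 AND NOT p5 AND NOT ((p1 OR p5) AND NOT (p1 AND p5))   [double negation]
≡ p3 AND NOT p5 AND (NOT (p1 OR p5) OR NOT NOT (p1 AND p5))   [De Morgan]
≡ p3 AND NOT p5 AND ((NOT p1 AND NOT p5) OR NOT NOT (p1 AND p5))   [De Morgan]
≡ p3 AND NOT p5 AND ((NOT p1 AND NOT p5) OR (p1 AND p5))   [double negation]
≡ p3 AND NOT p5 AND (NOT p1 OR p1) AND (NOT p1 OR p5) AND (NOT p5 OR p1) AND (NOT p5 OR p5)   [distribute OR over AND]
≡ p3 AND NOT p5 AND (NOT p1 OR p5)   [simplify]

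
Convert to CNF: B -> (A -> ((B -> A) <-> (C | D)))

B -> (A -> ((B -> A) <-> (C | D)))
≡ ~B | (A -> ((B -> A) <-> (C | D)))   [eliminate ->]
≡ ~B | ~A | ((B -> A) <-> (C | D))   [eliminate ->]
≡ ~B | ~A | (((B -> A) -> (C | D)) & ((C | D) -> (B -> A)))   [eliminate <->]
≡ ~B | ~A | ((~(B -> A) | C | D) & ((C | D) -> (B -> A)))   [eliminate ->]
≡ ~B | ~A | ((~(~B | A) | C | D) & ((C | D) -> (B -> A)))   [eliminate ->]
≡ ~B | ~A | ((~(~B | A) | C | D) & (~(C | D) | (B -> A)))   [eliminate ->]
≡ ~B | ~A | ((~(~B | A) | C | D) & (~(C | D) | ~B | A))   [eliminate ->]
≡ ~B | ~A | (((~~B & ~A) | C | D) & (~(C | D) | ~B | A))   [De Morgan]
≡ ~B | ~A | (((B & ~A) | C | D) & (~(C | D) | ~B | A))   [double negation]
≡ ~B | ~A | (((B & ~A) | C | D) & ((~C & ~D) | ~B | A))   [De Morgan]
≡ (~B | ~A | B | C | D) & (~B | ~A | ~A | C | D) & (~B | ~A | ~C | ~B | A) & (~B | ~A | ~D | ~B | A)   [distribute | over &]
≡ ~B | ~A | C | D   [simplify]

~B | ~A | C | D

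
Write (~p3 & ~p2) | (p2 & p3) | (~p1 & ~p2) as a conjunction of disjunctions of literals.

(~p3 | p2 | ~p1) & (~p2 | p3)

(~p3 & ~p2) | (p2 & p3) | (~p1 & ~p2)
≡ (~p3 | p2 | ~p1) & (~p3 | p2 | ~p2) & (~p3 | p3 | ~p1) & (~p3 | p3 | ~p2) & (~p2 | p2 | ~p1) & (~p2 | p2 | ~p2) & (~p2 | p3 | ~p1) & (~p2 | p3 | ~p2)   — distribute | over &
≡ (~p3 | p2 | ~p1) & (~p2 | p3)   — simplify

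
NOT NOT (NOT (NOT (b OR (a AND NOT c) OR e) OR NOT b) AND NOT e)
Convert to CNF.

NOT NOT (NOT (NOT (b OR (a AND NOT c) OR e) OR NOT b) AND NOT e)
= NOT (NOT (b OR (a AND NOT c) OR e) OR NOT b) AND NOT e   (double negation)
= NOT NOT (b OR (a AND NOT c) OR e) AND NOT NOT b AND NOT e   (De Morgan)
= (b OR (a AND NOT c) OR e) AND NOT NOT b AND NOT e   (double negation)
= (b OR (a AND NOT c) OR e) AND b AND NOT e   (double negation)
= (b OR a OR e) AND (b OR NOT c OR e) AND b AND NOT e   (distribute OR over AND)
= b AND NOT e   (simplify)

b AND NOT e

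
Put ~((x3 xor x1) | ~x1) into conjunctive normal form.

(~x1 | x3) & x1

~((x3 xor x1) | ~x1)
⇔ ~(((x3 | x1) & ~(x3 & x1)) | ~x1)   [expand xor]
⇔ ~((x3 | x1) & ~(x3 & x1)) & ~~x1   [De Morgan]
⇔ (~(x3 | x1) | ~~(x3 & x1)) & ~~x1   [De Morgan]
⇔ ((~x3 & ~x1) | ~~(x3 & x1)) & ~~x1   [De Morgan]
⇔ ((~x3 & ~x1) | (x3 & x1)) & ~~x1   [double negation]
⇔ ((~x3 & ~x1) | (x3 & x1)) & x1   [double negation]
⇔ (~x3 | x3) & (~x3 | x1) & (~x1 | x3) & (~x1 | x1) & x1   [distribute | over &]
⇔ (~x1 | x3) & x1   [simplify]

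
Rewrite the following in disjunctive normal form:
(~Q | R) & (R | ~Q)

~Q | R

(~Q | R) & (R | ~Q)
≡ (~Q & R) | (~Q & ~Q) | (R & R) | (R & ~Q)   (distribute & over |)
≡ ~Q | R   (simplify)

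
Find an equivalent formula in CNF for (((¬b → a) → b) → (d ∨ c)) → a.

(((¬b → a) → b) → (d ∨ c)) → a
≡ ¬(((¬b → a) → b) → (d ∨ c)) ∨ a   [eliminate →]
≡ ¬(¬((¬b → a) → b) ∨ d ∨ c) ∨ a   [eliminate →]
≡ ¬(¬(¬(¬b → a) ∨ b) ∨ d ∨ c) ∨ a   [eliminate →]
≡ ¬(¬(¬(¬¬b ∨ a) ∨ b) ∨ d ∨ c) ∨ a   [eliminate →]
≡ (¬¬(¬(¬¬b ∨ a) ∨ b) ∧ ¬d ∧ ¬c) ∨ a   [De Morgan]
≡ ((¬(¬¬b ∨ a) ∨ b) ∧ ¬d ∧ ¬c) ∨ a   [double negation]
≡ (((¬¬¬b ∧ ¬a) ∨ b) ∧ ¬d ∧ ¬c) ∨ a   [De Morgan]
≡ (((¬b ∧ ¬a) ∨ b) ∧ ¬d ∧ ¬c) ∨ a   [double negation]
≡ (¬b ∨ b ∨ a) ∧ (¬a ∨ b ∨ a) ∧ (¬d ∨ a) ∧ (¬c ∨ a)   [distribute ∨ over ∧]
≡ (¬d ∨ a) ∧ (¬c ∨ a)   [simplify]

(¬d ∨ a) ∧ (¬c ∨ a)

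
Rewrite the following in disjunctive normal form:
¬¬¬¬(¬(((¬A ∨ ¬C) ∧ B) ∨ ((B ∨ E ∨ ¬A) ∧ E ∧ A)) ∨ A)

¬¬¬¬(¬(((¬A ∨ ¬C) ∧ B) ∨ ((B ∨ E ∨ ¬A) ∧ E ∧ A)) ∨ A)
= ¬¬(¬(((¬A ∨ ¬C) ∧ B) ∨ ((B ∨ E ∨ ¬A) ∧ E ∧ A)) ∨ A)   (double negation)
= ¬(((¬A ∨ ¬C) ∧ B) ∨ ((B ∨ E ∨ ¬A) ∧ E ∧ A)) ∨ A   (double negation)
= (¬((¬A ∨ ¬C) ∧ B) ∧ ¬((B ∨ E ∨ ¬A) ∧ E ∧ A)) ∨ A   (De Morgan)
= ((¬(¬A ∨ ¬C) ∨ ¬B) ∧ ¬((B ∨ E ∨ ¬A) ∧ E ∧ A)) ∨ A   (De Morgan)
= (((¬¬A ∧ ¬¬C) ∨ ¬B) ∧ ¬((B ∨ E ∨ ¬A) ∧ E ∧ A)) ∨ A   (De Morgan)
= (((A ∧ ¬¬C) ∨ ¬B) ∧ ¬((B ∨ E ∨ ¬A) ∧ E ∧ A)) ∨ A   (double negation)
= (((A ∧ C) ∨ ¬B) ∧ ¬((B ∨ E ∨ ¬A) ∧ E ∧ A)) ∨ A   (double negation)
= (((A ∧ C) ∨ ¬B) ∧ (¬(B ∨ E ∨ ¬A) ∨ ¬E ∨ ¬A)) ∨ A   (De Morgan)
= (((A ∧ C) ∨ ¬B) ∧ ((¬B ∧ ¬E ∧ ¬¬A) ∨ ¬E ∨ ¬A)) ∨ A   (De Morgan)
= (((A ∧ C) ∨ ¬B) ∧ ((¬B ∧ ¬E ∧ A) ∨ ¬E ∨ ¬A)) ∨ A   (double negation)
= (A ∧ C ∧ ¬B ∧ ¬E ∧ A) ∨ (A ∧ C ∧ ¬E) ∨ (A ∧ C ∧ ¬A) ∨ (¬B ∧ ¬B ∧ ¬E ∧ A) ∨ (¬B ∧ ¬E) ∨ (¬B ∧ ¬A) ∨ A   (distribute ∧ over ∨)
= (¬B ∧ ¬E) ∨ (¬B ∧ ¬A) ∨ A   (simplify)

(¬B ∧ ¬E) ∨ (¬B ∧ ¬A) ∨ A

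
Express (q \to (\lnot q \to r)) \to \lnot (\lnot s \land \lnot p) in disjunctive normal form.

s \lor p

(q \to (\lnot q \to r)) \to \lnot (\lnot s \land \lnot p)
≡ \lnot (q \to (\lnot q \to r)) \lor \lnot (\lnot s \land \lnot p)   — eliminate \to
≡ \lnot (\lnot q \lor (\lnot q \to r)) \lor \lnot (\lnot s \land \lnot p)   — eliminate \to
≡ \lnot (\lnot q \lor \lnot \lnot q \lor r) \lor \lnot (\lnot s \land \lnot p)   — eliminate \to
≡ (\lnot \lnot q \land \lnot \lnot \lnot q \land \lnot r) \lor \lnot (\lnot s \land \lnot p)   — De Morgan
≡ (q \land \lnot \lnot \lnot q \land \lnot r) \lor \lnot (\lnot s \land \lnot p)   — double negation
≡ (q \land \lnot q \land \lnot r) \lor \lnot (\lnot s \land \lnot p)   — double negation
≡ (q \land \lnot q \land \lnot r) \lor \lnot \lnot s \lor \lnot \lnot p   — De Morgan
≡ (q \land \lnot q \land \lnot r) \lor s \lor \lnot \lnot p   — double negation
≡ (q \land \lnot q \land \lnot r) \lor s \lor p   — double negation
≡ s \lor p   — simplify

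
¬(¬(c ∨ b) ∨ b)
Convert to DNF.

c ∧ ¬b

¬(¬(c ∨ b) ∨ b)
≡ ¬¬(c ∨ b) ∧ ¬b   — De Morgan
≡ (c ∨ b) ∧ ¬b   — double negation
≡ (c ∧ ¬b) ∨ (b ∧ ¬b)   — distribute ∧ over ∨
≡ c ∧ ¬b   — simplify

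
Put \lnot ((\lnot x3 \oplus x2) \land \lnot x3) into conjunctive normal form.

\lnot ((\lnot x3 \oplus x2) \land \lnot x3)
⇔ \lnot ((\lnot x3 \lor x2) \land \lnot (\lnot x3 \land x2) \land \lnot x3)
⇔ \lnot (\lnot x3 \lor x2) \lor \lnot \lnot (\lnot x3 \land x2) \lor \lnot \lnot x3
⇔ (\lnot \lnot x3 \land \lnot x2) \lor \lnot \lnot (\lnot x3 \land x2) \lor \lnot \lnot x3
⇔ (x3 \land \lnot x2) \lor \lnot \lnot (\lnot x3 \land x2) \lor \lnot \lnot x3
⇔ (x3 \land \lnot x2) \lor (\lnot x3 \land x2) \lor \lnot \lnot x3
⇔ (x3 \land \lnot x2) \lor (\lnot x3 \land x2) \lor x3
⇔ (x3 \lor \lnot x3 \lor x3) \land (x3 \lor x2 \lor x3) \land (\lnot x2 \lor \lnot x3 \lor x3) \land (\lnot x2 \lor x2 \lor x3)
⇔ x3 \lor x2

x3 \lor x2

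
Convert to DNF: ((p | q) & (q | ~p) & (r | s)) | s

((p | q) & (q | ~p) & (r | s)) | s
⇔ (p & q & r) | (p & q & s) | (p & ~p & r) | (p & ~p & s) | (q & q & r) | (q & q & s) | (q & ~p & r) | (q & ~p & s) | s   (distribute & over |)
⇔ (q & r) | s   (simplify)

(q & r) | s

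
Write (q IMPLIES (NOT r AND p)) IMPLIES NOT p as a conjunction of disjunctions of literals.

(q OR NOT p) AND (r OR NOT p)

(q IMPLIES (NOT r AND p)) IMPLIES NOT p
≡ NOT (q IMPLIES (NOT r AND p)) OR NOT p   — eliminate IMPLIES
≡ NOT (NOT q OR (NOT r AND p)) OR NOT p   — eliminate IMPLIES
≡ (NOT NOT q AND NOT (NOT r AND p)) OR NOT p   — De Morgan
≡ (q AND NOT (NOT r AND p)) OR NOT p   — double negation
≡ (q AND (NOT NOT r OR NOT p)) OR NOT p   — De Morgan
≡ (q AND (r OR NOT p)) OR NOT p   — double negation
≡ (q OR NOT p) AND (r OR NOT p OR NOT p)   — distribute OR over AND
≡ (q OR NOT p) AND (r OR NOT p)   — simplify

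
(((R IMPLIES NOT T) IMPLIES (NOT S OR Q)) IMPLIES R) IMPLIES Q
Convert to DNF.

(NOT S AND NOT R) OR Q

(((R IMPLIES NOT T) IMPLIES (NOT S OR Q)) IMPLIES R) IMPLIES Q
≡ NOT (((R IMPLIES NOT T) IMPLIES (NOT S OR Q)) IMPLIES R) OR Q
≡ NOT (NOT ((R IMPLIES NOT T) IMPLIES (NOT S OR Q)) OR R) OR Q
≡ NOT (NOT (NOT (R IMPLIES NOT T) OR NOT S OR Q) OR R) OR Q
≡ NOT (NOT (NOT (NOT R OR NOT T) OR NOT S OR Q) OR R) OR Q
≡ (NOT NOT (NOT (NOT R OR NOT T) OR NOT S OR Q) AND NOT R) OR Q
≡ ((NOT (NOT R OR NOT T) OR NOT S OR Q) AND NOT R) OR Q
≡ (((NOT NOT R AND NOT NOT T) OR NOT S OR Q) AND NOT R) OR Q
≡ (((R AND NOT NOT T) OR NOT S OR Q) AND NOT R) OR Q
≡ (((R AND T) OR NOT S OR Q) AND NOT R) OR Q
≡ (R AND T AND NOT R) OR (NOT S AND NOT R) OR (Q AND NOT R) OR Q
≡ (NOT S AND NOT R) OR Q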